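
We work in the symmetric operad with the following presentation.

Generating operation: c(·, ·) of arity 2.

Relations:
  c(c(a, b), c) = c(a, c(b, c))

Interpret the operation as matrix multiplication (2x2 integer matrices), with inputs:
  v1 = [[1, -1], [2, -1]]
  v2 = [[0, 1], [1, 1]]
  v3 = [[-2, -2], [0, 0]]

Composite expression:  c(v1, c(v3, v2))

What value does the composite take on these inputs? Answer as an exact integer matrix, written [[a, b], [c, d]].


c(v3, v2) = [[-2, -4], [0, 0]]
c(v1, c(v3, v2)) = [[-2, -4], [-4, -8]]

[[-2, -4], [-4, -8]]


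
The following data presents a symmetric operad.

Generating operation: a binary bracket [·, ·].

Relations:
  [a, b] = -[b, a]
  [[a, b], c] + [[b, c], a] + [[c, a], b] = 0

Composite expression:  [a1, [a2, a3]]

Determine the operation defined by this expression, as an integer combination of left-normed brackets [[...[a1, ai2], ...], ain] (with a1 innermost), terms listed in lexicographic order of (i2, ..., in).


[[a1, a2], a3] - [[a1, a3], a2]

Expand each bracket as ab - ba; the a1-initial words give the coefficients.
Composite bracket: [a1, [a2, a3]]
Full expansion: 4 signed words from ab - ba (2^2 = 4).
Collect the words opening with a1:
  sign of a1a2a3 is +1, so it contributes +[[a1, a2], a3]
  sign of a1a3a2 is -1, so it contributes -[[a1, a3], a2]


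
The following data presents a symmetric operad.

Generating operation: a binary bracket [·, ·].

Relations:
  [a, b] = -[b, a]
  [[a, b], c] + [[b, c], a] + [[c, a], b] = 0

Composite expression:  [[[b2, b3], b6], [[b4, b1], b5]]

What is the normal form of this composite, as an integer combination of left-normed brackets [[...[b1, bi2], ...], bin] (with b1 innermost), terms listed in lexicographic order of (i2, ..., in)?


[[[[[b1, b4], b5], b2], b3], b6] - [[[[[b1, b4], b5], b3], b2], b6] - [[[[[b1, b4], b5], b6], b2], b3] + [[[[[b1, b4], b5], b6], b3], b2]

A multilinear Lie element is pinned by b1-initial words (b1 innermost).
Composite bracket: [[[b2, b3], b6], [[b4, b1], b5]]
Each bracket splits as ab - ba, giving 32 signed words (2^5 = 32).
Collect the words opening with b1:
  sign of b1b4b5b2b3b6 is +1, so it contributes +[[[[[b1, b4], b5], b2], b3], b6]
  sign of b1b4b5b3b2b6 is -1, so it contributes -[[[[[b1, b4], b5], b3], b2], b6]
  sign of b1b4b5b6b2b3 is -1, so it contributes -[[[[[b1, b4], b5], b6], b2], b3]
  sign of b1b4b5b6b3b2 is +1, so it contributes +[[[[[b1, b4], b5], b6], b3], b2]


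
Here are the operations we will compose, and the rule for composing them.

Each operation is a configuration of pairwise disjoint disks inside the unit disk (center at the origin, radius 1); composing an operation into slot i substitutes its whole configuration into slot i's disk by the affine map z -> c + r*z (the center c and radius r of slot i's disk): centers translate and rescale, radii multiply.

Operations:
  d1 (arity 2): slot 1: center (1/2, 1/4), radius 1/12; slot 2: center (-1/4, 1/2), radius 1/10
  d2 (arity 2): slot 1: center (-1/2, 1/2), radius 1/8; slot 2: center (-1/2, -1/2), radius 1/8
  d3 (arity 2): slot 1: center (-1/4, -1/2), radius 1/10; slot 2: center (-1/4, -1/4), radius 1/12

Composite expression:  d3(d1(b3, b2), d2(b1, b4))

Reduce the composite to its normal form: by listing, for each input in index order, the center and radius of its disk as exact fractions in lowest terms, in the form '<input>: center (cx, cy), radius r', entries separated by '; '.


b1: center (-7/24, -5/24), radius 1/96; b2: center (-11/40, -9/20), radius 1/100; b3: center (-1/5, -19/40), radius 1/120; b4: center (-7/24, -7/24), radius 1/96

Below d3, radii multiply path by path; the b-disk centers shift.
for b3, the 2-step affine chain lands on center (-1/5, -19/40), radius 1/120
for b2, the 2-step affine chain lands on center (-11/40, -9/20), radius 1/100
for b1, the 2-step affine chain lands on center (-7/24, -5/24), radius 1/96
for b4, the 2-step affine chain lands on center (-7/24, -7/24), radius 1/96


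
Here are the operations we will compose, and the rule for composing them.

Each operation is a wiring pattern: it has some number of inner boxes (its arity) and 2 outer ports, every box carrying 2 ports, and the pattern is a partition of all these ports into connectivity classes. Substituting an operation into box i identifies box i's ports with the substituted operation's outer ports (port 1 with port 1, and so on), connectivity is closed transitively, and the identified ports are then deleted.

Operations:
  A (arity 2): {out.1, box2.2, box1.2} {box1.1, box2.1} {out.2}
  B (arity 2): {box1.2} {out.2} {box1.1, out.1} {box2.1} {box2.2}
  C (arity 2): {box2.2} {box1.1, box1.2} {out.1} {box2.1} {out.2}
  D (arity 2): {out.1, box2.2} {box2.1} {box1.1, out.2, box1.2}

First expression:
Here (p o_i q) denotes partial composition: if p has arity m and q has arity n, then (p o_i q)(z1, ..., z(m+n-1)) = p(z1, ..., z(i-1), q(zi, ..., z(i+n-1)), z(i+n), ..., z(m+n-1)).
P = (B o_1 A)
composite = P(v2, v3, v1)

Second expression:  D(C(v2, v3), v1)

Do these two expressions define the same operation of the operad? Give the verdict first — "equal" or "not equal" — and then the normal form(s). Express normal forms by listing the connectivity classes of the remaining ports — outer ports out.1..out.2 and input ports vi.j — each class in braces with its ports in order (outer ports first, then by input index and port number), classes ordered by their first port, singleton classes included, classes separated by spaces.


not equal — first {out.1, v2.2, v3.2} {out.2} {v1.1} {v1.2} {v2.1, v3.1}, second {out.1, v1.2} {out.2} {v1.1} {v2.1, v2.2} {v3.1} {v3.2}

The first expression reduces to {out.1, v2.2, v3.2} {out.2} {v1.1} {v1.2} {v2.1, v3.1}
The second expression reduces to {out.1, v1.2} {out.2} {v1.1} {v2.1, v2.2} {v3.1} {v3.2}
Distinct normal forms: not equal.


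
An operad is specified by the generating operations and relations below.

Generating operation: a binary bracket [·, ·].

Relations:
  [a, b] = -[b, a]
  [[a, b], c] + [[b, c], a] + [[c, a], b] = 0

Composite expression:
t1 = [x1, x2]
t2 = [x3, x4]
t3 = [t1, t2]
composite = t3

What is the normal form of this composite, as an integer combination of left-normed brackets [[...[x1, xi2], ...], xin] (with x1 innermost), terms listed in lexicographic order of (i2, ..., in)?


Antisymmetry and Jacobi reduce to x1-anchored left-normed brackets.
Composite bracket: [[x1, x2], [x3, x4]]
Expanding via [a, b] = ab - ba: 8 signed words (2^3 = 8).
Keep just the words that open with x1:
  from x1x2x3x4, sign +1: term +[[[x1, x2], x3], x4]
  from x1x2x4x3, sign -1: term -[[[x1, x2], x4], x3]

[[[x1, x2], x3], x4] - [[[x1, x2], x4], x3]


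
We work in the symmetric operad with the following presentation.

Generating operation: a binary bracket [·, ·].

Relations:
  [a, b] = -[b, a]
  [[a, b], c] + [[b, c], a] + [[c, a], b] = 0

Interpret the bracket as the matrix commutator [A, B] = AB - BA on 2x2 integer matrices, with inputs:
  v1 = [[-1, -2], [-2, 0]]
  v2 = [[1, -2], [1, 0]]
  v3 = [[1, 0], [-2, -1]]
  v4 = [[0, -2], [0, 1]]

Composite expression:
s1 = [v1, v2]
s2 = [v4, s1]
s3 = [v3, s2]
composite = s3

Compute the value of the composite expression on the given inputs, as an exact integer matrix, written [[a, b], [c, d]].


[v1, v2] = [[-6, 4], [-1, 6]]
[v4, [v1, v2]] = [[2, -28], [-1, -2]]
[v3, [v4, [v1, v2]]] = [[-56, -56], [-6, 56]]

[[-56, -56], [-6, 56]]


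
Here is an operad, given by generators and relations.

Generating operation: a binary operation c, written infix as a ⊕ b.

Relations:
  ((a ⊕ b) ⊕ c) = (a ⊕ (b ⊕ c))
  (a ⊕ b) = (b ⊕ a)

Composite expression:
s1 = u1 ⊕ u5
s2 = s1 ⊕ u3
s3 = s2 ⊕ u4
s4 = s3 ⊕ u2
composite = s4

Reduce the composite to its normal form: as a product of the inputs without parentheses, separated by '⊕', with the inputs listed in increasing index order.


Shape and order are irrelevant to c; the u-input set decides.
(u1 ⊕ u5) spells out as u1 ⊕ u5
((u1 ⊕ u5) ⊕ u3) spells out as u1 ⊕ u5 ⊕ u3
(((u1 ⊕ u5) ⊕ u3) ⊕ u4) spells out as u1 ⊕ u5 ⊕ u3 ⊕ u4
((((u1 ⊕ u5) ⊕ u3) ⊕ u4) ⊕ u2) spells out as u1 ⊕ u5 ⊕ u3 ⊕ u4 ⊕ u2
rearranged into index order: u1 ⊕ u2 ⊕ u3 ⊕ u4 ⊕ u5

u1 ⊕ u2 ⊕ u3 ⊕ u4 ⊕ u5


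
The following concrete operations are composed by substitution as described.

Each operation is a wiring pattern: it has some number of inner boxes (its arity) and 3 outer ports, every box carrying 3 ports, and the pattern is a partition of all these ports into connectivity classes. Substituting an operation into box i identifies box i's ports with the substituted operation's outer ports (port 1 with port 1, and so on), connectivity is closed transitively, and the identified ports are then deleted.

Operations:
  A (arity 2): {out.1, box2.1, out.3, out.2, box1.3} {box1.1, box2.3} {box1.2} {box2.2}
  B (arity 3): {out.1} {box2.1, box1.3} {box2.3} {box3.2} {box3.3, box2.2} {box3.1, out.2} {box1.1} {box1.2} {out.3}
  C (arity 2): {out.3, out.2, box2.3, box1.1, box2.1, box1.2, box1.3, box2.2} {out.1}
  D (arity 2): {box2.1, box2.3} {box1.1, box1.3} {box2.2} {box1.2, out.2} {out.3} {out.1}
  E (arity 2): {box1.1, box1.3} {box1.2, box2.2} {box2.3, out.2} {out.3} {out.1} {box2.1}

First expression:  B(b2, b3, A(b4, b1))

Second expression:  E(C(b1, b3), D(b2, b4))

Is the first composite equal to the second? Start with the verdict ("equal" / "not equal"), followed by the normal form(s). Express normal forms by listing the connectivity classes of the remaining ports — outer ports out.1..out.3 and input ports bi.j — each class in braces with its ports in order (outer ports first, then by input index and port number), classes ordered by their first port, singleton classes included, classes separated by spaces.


not equal — first {out.1} {out.2, b1.1, b3.2, b4.3} {out.3} {b1.2} {b1.3, b4.1} {b2.1} {b2.2} {b2.3, b3.1} {b3.3} {b4.2}, second {out.1} {out.2} {out.3} {b1.1, b1.2, b1.3, b2.2, b3.1, b3.2, b3.3} {b2.1, b2.3} {b4.1, b4.3} {b4.2}

Reducing the first expression gives {out.1} {out.2, b1.1, b3.2, b4.3} {out.3} {b1.2} {b1.3, b4.1} {b2.1} {b2.2} {b2.3, b3.1} {b3.3} {b4.2}
Reducing the second expression gives {out.1} {out.2} {out.3} {b1.1, b1.2, b1.3, b2.2, b3.1, b3.2, b3.3} {b2.1, b2.3} {b4.1, b4.3} {b4.2}
The forms do not match — not equal.


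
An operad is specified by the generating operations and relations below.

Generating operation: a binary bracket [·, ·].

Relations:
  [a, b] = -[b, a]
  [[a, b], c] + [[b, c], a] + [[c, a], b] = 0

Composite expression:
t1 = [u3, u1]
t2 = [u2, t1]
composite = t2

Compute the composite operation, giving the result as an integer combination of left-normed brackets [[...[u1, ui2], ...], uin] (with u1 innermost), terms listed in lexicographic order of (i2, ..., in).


[[u1, u3], u2]

Antisymmetry and Jacobi reduce to u1-anchored left-normed brackets.
Composite bracket: [u2, [u3, u1]]
Each bracket splits as ab - ba, giving 4 signed words (2^2 = 4).
Words beginning with u1 determine it all:
  from u1u3u2, sign +1: term +[[u1, u3], u2]


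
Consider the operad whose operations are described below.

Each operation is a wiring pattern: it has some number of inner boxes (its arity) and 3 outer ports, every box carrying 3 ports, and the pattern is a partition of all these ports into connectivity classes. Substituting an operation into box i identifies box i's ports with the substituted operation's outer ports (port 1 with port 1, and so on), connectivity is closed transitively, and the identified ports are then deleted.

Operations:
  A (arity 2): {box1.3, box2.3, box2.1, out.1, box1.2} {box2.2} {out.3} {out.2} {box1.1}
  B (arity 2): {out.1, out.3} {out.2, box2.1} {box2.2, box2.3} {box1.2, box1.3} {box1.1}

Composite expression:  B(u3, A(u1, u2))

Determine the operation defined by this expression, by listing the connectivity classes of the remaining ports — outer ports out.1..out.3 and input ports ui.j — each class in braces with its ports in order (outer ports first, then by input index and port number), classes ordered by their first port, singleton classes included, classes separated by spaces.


{out.1, out.3} {out.2, u1.2, u1.3, u2.1, u2.3} {u1.1} {u2.2} {u3.1} {u3.2, u3.3}

Treat the ports identified at B as solder joints: merge, then drop.
composing A on (u1, u2), with out.j its own outer ports: {out.1, u1.2, u1.3, u2.1, u2.3} {out.2} {out.3} {u1.1} {u2.2}
composing B on (u3, u1, u2), with out.j its own outer ports: {out.1, out.3} {out.2, u1.2, u1.3, u2.1, u2.3} {u1.1} {u2.2} {u3.1} {u3.2, u3.3}


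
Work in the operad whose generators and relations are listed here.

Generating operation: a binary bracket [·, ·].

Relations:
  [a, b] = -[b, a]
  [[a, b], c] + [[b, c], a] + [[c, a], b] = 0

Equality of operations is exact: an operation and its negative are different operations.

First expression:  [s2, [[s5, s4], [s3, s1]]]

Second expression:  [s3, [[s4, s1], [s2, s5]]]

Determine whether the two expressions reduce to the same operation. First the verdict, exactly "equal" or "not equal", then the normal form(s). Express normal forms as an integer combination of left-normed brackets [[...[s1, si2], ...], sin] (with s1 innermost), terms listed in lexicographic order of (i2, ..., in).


not equal — first [[[[s1, s3], s4], s5], s2] - [[[[s1, s3], s5], s4], s2], second [[[[s1, s4], s2], s5], s3] - [[[[s1, s4], s5], s2], s3]

The first expression, normalized: [[[[s1, s3], s4], s5], s2] - [[[[s1, s3], s5], s4], s2]
The second expression, normalized: [[[[s1, s4], s2], s5], s3] - [[[[s1, s4], s5], s2], s3]
They disagree, so not equal.


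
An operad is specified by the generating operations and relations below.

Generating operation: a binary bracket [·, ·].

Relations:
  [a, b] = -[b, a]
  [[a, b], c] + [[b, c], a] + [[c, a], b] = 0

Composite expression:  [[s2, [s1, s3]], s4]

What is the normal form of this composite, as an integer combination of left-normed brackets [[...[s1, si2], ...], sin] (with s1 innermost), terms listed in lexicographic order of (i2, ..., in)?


A multilinear Lie element is pinned by s1-initial words (s1 innermost).
Composite bracket: [[s2, [s1, s3]], s4]
The bracket unfolds into 8 signed words via [a, b] = ab - ba (2^3 = 8).
Keep just the words that open with s1:
  s1s3s2s4 (sign -1) contributes -[[[s1, s3], s2], s4]

-[[[s1, s3], s2], s4]


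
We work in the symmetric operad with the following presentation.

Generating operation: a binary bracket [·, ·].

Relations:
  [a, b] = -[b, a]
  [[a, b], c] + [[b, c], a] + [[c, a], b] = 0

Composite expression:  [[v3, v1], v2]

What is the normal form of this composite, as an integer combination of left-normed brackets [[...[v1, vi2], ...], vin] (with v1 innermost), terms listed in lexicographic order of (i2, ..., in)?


-[[v1, v3], v2]

Left-normed coefficients sit on the v1-initial expansion words.
Composite bracket: [[v3, v1], v2]
Expanding via [a, b] = ab - ba: 4 signed words (2^2 = 4).
Collect the words opening with v1:
  word v1v3v2 has sign -1, contributing -[[v1, v3], v2]


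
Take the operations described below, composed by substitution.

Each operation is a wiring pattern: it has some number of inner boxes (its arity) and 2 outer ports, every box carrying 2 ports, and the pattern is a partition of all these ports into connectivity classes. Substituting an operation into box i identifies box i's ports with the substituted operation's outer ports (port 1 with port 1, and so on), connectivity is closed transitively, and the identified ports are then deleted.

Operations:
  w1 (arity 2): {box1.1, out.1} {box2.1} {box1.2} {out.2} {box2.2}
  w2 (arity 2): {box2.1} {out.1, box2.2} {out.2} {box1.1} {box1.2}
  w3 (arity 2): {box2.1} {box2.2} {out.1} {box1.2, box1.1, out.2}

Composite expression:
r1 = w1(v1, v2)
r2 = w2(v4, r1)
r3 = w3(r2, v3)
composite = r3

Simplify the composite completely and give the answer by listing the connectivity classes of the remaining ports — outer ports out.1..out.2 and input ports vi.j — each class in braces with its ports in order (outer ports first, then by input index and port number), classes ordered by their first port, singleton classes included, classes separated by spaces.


Treat the ports identified at w3 as solder joints: merge, then drop.
the subtree at w1 composes to {out.1, v1.1} {out.2} {v1.2} {v2.1} {v2.2} on (v1, v2); out.j = own outer ports
the subtree at w2 composes to {out.1} {out.2} {v1.1} {v1.2} {v2.1} {v2.2} {v4.1} {v4.2} on (v4, v1, v2); out.j = own outer ports
the subtree at w3 composes to {out.1} {out.2} {v1.1} {v1.2} {v2.1} {v2.2} {v3.1} {v3.2} {v4.1} {v4.2} on (v4, v1, v2, v3); out.j = own outer ports

{out.1} {out.2} {v1.1} {v1.2} {v2.1} {v2.2} {v3.1} {v3.2} {v4.1} {v4.2}


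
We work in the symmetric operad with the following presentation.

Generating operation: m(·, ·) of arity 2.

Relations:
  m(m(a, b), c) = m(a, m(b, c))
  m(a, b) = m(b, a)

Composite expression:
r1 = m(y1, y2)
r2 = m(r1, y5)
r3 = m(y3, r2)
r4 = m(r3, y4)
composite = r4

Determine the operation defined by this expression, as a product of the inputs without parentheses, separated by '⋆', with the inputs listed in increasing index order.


Any arrangement under m is one operation, so sort the y-inputs.
m(y1, y2) spells out as y1 ⋆ y2
m(m(y1, y2), y5) spells out as y1 ⋆ y2 ⋆ y5
m(y3, m(m(y1, y2), y5)) spells out as y3 ⋆ y1 ⋆ y2 ⋆ y5
m(m(y3, m(m(y1, y2), y5)), y4) spells out as y3 ⋆ y1 ⋆ y2 ⋆ y5 ⋆ y4
sorting the factors by input index: y1 ⋆ y2 ⋆ y3 ⋆ y4 ⋆ y5

y1 ⋆ y2 ⋆ y3 ⋆ y4 ⋆ y5


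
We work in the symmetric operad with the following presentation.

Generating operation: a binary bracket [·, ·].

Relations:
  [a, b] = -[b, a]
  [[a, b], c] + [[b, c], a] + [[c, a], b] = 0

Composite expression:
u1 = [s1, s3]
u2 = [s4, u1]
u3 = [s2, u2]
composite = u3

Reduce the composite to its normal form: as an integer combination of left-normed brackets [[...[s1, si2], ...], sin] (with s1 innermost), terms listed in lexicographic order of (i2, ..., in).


[[[s1, s3], s4], s2]


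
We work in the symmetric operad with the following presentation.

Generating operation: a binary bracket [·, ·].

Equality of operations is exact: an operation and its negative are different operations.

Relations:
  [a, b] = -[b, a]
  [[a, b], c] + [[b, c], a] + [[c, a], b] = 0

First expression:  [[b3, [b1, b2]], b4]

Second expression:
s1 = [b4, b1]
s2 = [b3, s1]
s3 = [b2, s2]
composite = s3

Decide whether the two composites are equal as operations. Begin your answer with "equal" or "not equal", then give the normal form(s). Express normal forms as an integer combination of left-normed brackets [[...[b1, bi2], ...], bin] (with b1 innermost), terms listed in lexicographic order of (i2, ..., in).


not equal; first: -[[[b1, b2], b3], b4]; second: -[[[b1, b4], b3], b2]


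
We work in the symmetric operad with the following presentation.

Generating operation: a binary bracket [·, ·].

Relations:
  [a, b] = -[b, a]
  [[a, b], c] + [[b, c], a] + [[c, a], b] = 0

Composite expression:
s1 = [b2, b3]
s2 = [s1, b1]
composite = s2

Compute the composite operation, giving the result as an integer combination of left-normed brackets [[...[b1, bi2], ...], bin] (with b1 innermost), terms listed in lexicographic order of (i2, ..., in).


-[[b1, b2], b3] + [[b1, b3], b2]

Left-normed coefficients sit on the b1-initial expansion words.
Composite bracket: [[b2, b3], b1]
Applying ab - ba throughout gives 4 signed words (2^2 = 4).
Keep just the words that open with b1:
  sign of b1b2b3 is -1, so it contributes -[[b1, b2], b3]
  sign of b1b3b2 is +1, so it contributes +[[b1, b3], b2]


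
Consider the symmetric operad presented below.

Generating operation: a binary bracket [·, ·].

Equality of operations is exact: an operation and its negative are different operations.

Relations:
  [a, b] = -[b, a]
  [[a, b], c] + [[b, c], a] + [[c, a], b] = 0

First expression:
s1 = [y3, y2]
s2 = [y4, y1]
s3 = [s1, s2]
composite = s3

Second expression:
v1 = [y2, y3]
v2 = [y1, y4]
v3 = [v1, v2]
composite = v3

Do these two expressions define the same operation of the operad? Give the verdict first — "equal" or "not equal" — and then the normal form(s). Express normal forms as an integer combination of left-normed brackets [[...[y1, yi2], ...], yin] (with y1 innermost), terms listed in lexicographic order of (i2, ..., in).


equal: each reduces to -[[[y1, y4], y2], y3] + [[[y1, y4], y3], y2]

The first expression, normalized: -[[[y1, y4], y2], y3] + [[[y1, y4], y3], y2]
The second expression, normalized: -[[[y1, y4], y2], y3] + [[[y1, y4], y3], y2]
Identical normal forms: equal.


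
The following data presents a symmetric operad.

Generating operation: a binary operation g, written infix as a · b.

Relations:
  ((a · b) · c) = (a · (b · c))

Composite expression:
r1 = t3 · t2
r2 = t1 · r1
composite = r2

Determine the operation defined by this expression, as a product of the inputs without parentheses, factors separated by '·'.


Key point: g is associative — brackets drop, the t-order remains.
(t3 · t2) unparenthesizes to t3 · t2
(t1 · (t3 · t2)) unparenthesizes to t1 · t3 · t2

t1 · t3 · t2


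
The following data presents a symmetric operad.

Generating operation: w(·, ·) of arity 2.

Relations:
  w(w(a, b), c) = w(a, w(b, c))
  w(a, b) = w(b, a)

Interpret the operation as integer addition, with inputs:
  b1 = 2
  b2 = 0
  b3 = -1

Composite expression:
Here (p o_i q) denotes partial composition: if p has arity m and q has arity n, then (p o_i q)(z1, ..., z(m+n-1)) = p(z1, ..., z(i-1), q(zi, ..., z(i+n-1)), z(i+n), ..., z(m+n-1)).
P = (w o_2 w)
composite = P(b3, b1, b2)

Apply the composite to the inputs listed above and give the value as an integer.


1

w(b1, b2) = 2
w(b3, w(b1, b2)) = 1


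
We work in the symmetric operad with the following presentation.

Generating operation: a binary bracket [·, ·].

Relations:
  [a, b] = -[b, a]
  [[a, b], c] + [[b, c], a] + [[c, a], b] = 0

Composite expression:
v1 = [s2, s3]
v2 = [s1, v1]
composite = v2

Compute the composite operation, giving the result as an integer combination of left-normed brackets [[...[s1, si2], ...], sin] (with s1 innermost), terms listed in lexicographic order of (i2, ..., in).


[[s1, s2], s3] - [[s1, s3], s2]

Antisymmetry and Jacobi reduce to s1-anchored left-normed brackets.
Composite bracket: [s1, [s2, s3]]
Applying ab - ba throughout gives 4 signed words (2^2 = 4).
Coefficients come from the s1-initial words:
  word s1s2s3 has sign +1, contributing +[[s1, s2], s3]
  word s1s3s2 has sign -1, contributing -[[s1, s3], s2]


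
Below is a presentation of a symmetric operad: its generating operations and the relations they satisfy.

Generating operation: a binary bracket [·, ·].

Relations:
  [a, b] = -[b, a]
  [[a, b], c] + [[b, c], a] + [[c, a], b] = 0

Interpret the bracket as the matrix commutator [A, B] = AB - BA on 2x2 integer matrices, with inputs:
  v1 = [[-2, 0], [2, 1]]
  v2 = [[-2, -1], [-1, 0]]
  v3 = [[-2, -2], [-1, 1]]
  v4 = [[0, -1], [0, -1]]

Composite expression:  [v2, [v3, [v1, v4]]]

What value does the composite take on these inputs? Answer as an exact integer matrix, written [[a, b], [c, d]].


[v1, v4] = [[2, 3], [2, -2]]
[v3, [v1, v4]] = [[-1, -1], [2, 1]]
[v2, [v3, [v1, v4]]] = [[-3, 0], [6, 3]]

[[-3, 0], [6, 3]]


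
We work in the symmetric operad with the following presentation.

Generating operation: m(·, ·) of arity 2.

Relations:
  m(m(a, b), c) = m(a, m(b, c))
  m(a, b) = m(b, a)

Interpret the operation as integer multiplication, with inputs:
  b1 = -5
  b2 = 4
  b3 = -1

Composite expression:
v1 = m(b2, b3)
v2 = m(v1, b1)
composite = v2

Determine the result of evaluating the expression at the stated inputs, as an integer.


20

m(b2, b3) = -4
m(m(b2, b3), b1) = 20


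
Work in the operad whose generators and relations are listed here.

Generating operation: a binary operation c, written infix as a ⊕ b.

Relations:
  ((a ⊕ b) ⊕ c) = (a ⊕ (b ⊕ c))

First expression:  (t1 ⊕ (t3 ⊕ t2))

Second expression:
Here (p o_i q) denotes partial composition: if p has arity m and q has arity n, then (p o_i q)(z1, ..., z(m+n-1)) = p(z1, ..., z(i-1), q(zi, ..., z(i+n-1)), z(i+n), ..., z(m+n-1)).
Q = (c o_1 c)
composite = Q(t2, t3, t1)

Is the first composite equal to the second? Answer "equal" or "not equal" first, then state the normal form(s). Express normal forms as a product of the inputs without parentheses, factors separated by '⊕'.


not equal: they reduce to t1 ⊕ t3 ⊕ t2 and t2 ⊕ t3 ⊕ t1

Normal form of the first expression: t1 ⊕ t3 ⊕ t2
Normal form of the second expression: t2 ⊕ t3 ⊕ t1
Different reductions; not equal.


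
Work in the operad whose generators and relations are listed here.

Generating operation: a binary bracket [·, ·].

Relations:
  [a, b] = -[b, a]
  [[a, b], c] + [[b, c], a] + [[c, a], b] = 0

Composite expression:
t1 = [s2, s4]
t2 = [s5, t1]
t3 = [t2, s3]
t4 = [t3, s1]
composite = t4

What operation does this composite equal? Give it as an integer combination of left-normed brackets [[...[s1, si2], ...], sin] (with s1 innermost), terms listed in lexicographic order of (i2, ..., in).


Antisymmetry and Jacobi reduce to s1-anchored left-normed brackets.
Composite bracket: [[[s5, [s2, s4]], s3], s1]
Full expansion: 16 signed words from ab - ba (2^4 = 16).
Coefficients come from the s1-initial words:
  from s1s2s4s5s3, sign +1: term +[[[[s1, s2], s4], s5], s3]
  from s1s3s2s4s5, sign -1: term -[[[[s1, s3], s2], s4], s5]
  from s1s3s4s2s5, sign +1: term +[[[[s1, s3], s4], s2], s5]
  from s1s3s5s2s4, sign +1: term +[[[[s1, s3], s5], s2], s4]
  from s1s3s5s4s2, sign -1: term -[[[[s1, s3], s5], s4], s2]
  from s1s4s2s5s3, sign -1: term -[[[[s1, s4], s2], s5], s3]
  from s1s5s2s4s3, sign -1: term -[[[[s1, s5], s2], s4], s3]
  from s1s5s4s2s3, sign +1: term +[[[[s1, s5], s4], s2], s3]

[[[[s1, s2], s4], s5], s3] - [[[[s1, s3], s2], s4], s5] + [[[[s1, s3], s4], s2], s5] + [[[[s1, s3], s5], s2], s4] - [[[[s1, s3], s5], s4], s2] - [[[[s1, s4], s2], s5], s3] - [[[[s1, s5], s2], s4], s3] + [[[[s1, s5], s4], s2], s3]


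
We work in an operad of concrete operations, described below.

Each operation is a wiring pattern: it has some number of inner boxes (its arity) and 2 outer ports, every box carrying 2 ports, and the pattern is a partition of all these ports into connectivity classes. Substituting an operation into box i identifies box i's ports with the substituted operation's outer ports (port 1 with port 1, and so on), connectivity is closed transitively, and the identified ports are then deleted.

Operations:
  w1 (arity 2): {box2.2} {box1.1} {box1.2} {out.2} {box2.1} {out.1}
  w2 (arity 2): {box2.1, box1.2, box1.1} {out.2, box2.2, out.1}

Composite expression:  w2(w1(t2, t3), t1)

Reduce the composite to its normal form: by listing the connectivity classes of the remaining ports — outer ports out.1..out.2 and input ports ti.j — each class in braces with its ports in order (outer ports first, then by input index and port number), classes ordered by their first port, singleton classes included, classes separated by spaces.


{out.1, out.2, t1.2} {t1.1} {t2.1} {t2.2} {t3.1} {t3.2}

Reachability decides: close wires over w2-identified ports.
composing w1 on (t2, t3), with out.j its own outer ports: {out.1} {out.2} {t2.1} {t2.2} {t3.1} {t3.2}
composing w2 on (t2, t3, t1), with out.j its own outer ports: {out.1, out.2, t1.2} {t1.1} {t2.1} {t2.2} {t3.1} {t3.2}


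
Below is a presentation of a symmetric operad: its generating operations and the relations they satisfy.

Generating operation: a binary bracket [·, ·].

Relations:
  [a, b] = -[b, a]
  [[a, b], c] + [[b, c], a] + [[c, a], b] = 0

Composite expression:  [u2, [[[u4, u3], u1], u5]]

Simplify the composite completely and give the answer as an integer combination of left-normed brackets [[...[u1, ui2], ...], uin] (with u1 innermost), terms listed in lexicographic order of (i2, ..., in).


-[[[[u1, u3], u4], u5], u2] + [[[[u1, u4], u3], u5], u2]

Skip Jacobi rewriting: expand, keep u1-initial words, read off terms.
Composite bracket: [u2, [[[u4, u3], u1], u5]]
Applying ab - ba throughout gives 16 signed words (2^4 = 16).
Only words starting with u1 matter:
  u1u3u4u5u2 appears with sign -1, giving the term -[[[[u1, u3], u4], u5], u2]
  u1u4u3u5u2 appears with sign +1, giving the term +[[[[u1, u4], u3], u5], u2]


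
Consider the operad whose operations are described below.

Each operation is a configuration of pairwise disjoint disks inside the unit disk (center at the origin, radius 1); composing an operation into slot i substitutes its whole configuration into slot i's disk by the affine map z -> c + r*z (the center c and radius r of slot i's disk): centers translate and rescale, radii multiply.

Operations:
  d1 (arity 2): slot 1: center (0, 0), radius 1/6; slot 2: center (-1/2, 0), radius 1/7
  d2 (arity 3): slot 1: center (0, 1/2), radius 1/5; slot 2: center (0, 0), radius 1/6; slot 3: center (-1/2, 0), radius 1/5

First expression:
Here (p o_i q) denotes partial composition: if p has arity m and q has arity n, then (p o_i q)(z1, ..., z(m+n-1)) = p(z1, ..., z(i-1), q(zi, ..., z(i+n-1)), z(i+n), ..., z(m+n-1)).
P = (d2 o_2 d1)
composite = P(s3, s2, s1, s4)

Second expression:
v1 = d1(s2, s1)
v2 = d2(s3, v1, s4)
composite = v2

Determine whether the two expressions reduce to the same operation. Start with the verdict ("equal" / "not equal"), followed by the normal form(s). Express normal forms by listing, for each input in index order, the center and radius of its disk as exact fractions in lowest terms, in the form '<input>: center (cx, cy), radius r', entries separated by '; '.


equal — both sides give s1: center (-1/12, 0), radius 1/42; s2: center (0, 0), radius 1/36; s3: center (0, 1/2), radius 1/5; s4: center (-1/2, 0), radius 1/5

Reducing the first expression gives s1: center (-1/12, 0), radius 1/42; s2: center (0, 0), radius 1/36; s3: center (0, 1/2), radius 1/5; s4: center (-1/2, 0), radius 1/5
Reducing the second expression gives s1: center (-1/12, 0), radius 1/42; s2: center (0, 0), radius 1/36; s3: center (0, 1/2), radius 1/5; s4: center (-1/2, 0), radius 1/5
Same normal form: equal.


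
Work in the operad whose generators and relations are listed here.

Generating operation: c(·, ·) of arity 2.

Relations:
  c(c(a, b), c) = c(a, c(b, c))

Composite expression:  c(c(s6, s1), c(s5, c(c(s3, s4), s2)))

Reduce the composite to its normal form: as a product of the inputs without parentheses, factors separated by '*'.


s6 * s1 * s5 * s3 * s4 * s2

All parenthesizations of c agree; list the s-inputs left to right.
c(s6, s1) unparenthesizes to s6 * s1
c(s3, s4) unparenthesizes to s3 * s4
c(c(s3, s4), s2) unparenthesizes to s3 * s4 * s2
c(s5, c(c(s3, s4), s2)) unparenthesizes to s5 * s3 * s4 * s2
c(c(s6, s1), c(s5, c(c(s3, s4), s2))) unparenthesizes to s6 * s1 * s5 * s3 * s4 * s2


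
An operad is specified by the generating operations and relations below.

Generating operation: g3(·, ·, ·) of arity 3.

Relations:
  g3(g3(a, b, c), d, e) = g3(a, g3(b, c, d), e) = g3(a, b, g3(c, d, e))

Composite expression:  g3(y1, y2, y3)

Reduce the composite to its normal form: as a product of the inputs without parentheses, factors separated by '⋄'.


Under associativity of g3, the answer is the y's in reading order.
g3(y1, y2, y3) spells out as y1 ⋄ y2 ⋄ y3

y1 ⋄ y2 ⋄ y3


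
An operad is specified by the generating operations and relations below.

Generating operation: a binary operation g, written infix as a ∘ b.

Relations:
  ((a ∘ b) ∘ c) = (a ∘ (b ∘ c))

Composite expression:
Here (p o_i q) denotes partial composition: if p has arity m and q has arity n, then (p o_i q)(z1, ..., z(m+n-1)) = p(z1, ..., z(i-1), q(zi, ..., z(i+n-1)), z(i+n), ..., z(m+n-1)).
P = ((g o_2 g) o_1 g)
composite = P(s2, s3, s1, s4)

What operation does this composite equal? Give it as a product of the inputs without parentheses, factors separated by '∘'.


The g-tree's shape is irrelevant; the s-reading-order decides.
(s2 ∘ s3) spells out as s2 ∘ s3
(s1 ∘ s4) spells out as s1 ∘ s4
((s2 ∘ s3) ∘ (s1 ∘ s4)) spells out as s2 ∘ s3 ∘ s1 ∘ s4

s2 ∘ s3 ∘ s1 ∘ s4


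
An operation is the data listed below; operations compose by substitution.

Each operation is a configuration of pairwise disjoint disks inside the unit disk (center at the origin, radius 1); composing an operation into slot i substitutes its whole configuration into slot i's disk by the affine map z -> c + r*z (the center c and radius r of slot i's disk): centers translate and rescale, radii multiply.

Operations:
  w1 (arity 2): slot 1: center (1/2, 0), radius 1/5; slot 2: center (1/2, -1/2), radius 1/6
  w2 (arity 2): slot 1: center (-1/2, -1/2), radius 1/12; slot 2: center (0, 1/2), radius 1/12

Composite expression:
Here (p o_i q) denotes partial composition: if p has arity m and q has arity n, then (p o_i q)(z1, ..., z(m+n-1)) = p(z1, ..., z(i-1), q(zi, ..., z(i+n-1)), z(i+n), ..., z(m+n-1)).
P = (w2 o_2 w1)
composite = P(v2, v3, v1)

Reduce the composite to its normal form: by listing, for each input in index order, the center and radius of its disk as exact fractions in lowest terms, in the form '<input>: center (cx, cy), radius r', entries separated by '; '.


v1: center (1/24, 11/24), radius 1/72; v2: center (-1/2, -1/2), radius 1/12; v3: center (1/24, 1/2), radius 1/60

Nesting under w2 composes maps z -> c + r*z down each v-path.
input v2: composing its 1 substitution step yields center (-1/2, -1/2), radius 1/12
input v3: composing its 2 substitution steps yields center (1/24, 1/2), radius 1/60
input v1: composing its 2 substitution steps yields center (1/24, 11/24), radius 1/72


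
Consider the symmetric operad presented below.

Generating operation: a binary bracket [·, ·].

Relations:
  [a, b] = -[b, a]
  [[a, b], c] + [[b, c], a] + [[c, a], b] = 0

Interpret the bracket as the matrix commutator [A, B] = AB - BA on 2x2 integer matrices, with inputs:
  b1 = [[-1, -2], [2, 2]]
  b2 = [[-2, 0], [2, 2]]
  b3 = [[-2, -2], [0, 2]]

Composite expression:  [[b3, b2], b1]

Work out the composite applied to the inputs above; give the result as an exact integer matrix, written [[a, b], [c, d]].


[b3, b2] = [[-4, -8], [8, 4]]
[[b3, b2], b1] = [[0, -8], [-8, 0]]

[[0, -8], [-8, 0]]


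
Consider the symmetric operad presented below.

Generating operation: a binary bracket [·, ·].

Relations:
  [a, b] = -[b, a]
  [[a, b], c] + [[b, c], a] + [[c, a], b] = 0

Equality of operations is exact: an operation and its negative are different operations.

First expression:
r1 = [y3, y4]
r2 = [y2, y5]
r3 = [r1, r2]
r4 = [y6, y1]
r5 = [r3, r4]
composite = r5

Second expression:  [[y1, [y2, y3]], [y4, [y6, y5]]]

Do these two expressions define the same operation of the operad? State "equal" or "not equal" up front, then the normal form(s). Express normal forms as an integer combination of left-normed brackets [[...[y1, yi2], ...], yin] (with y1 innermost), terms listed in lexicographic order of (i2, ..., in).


not equal: they reduce to -[[[[[y1, y6], y2], y5], y3], y4] + [[[[[y1, y6], y2], y5], y4], y3] + [[[[[y1, y6], y3], y4], y2], y5] - [[[[[y1, y6], y3], y4], y5], y2] - [[[[[y1, y6], y4], y3], y2], y5] + [[[[[y1, y6], y4], y3], y5], y2] + [[[[[y1, y6], y5], y2], y3], y4] - [[[[[y1, y6], y5], y2], y4], y3] and -[[[[[y1, y2], y3], y4], y5], y6] + [[[[[y1, y2], y3], y4], y6], y5] + [[[[[y1, y2], y3], y5], y6], y4] - [[[[[y1, y2], y3], y6], y5], y4] + [[[[[y1, y3], y2], y4], y5], y6] - [[[[[y1, y3], y2], y4], y6], y5] - [[[[[y1, y3], y2], y5], y6], y4] + [[[[[y1, y3], y2], y6], y5], y4]

The first composite normalizes to -[[[[[y1, y6], y2], y5], y3], y4] + [[[[[y1, y6], y2], y5], y4], y3] + [[[[[y1, y6], y3], y4], y2], y5] - [[[[[y1, y6], y3], y4], y5], y2] - [[[[[y1, y6], y4], y3], y2], y5] + [[[[[y1, y6], y4], y3], y5], y2] + [[[[[y1, y6], y5], y2], y3], y4] - [[[[[y1, y6], y5], y2], y4], y3]
The second composite normalizes to -[[[[[y1, y2], y3], y4], y5], y6] + [[[[[y1, y2], y3], y4], y6], y5] + [[[[[y1, y2], y3], y5], y6], y4] - [[[[[y1, y2], y3], y6], y5], y4] + [[[[[y1, y3], y2], y4], y5], y6] - [[[[[y1, y3], y2], y4], y6], y5] - [[[[[y1, y3], y2], y5], y6], y4] + [[[[[y1, y3], y2], y6], y5], y4]
The normal forms differ: not equal.


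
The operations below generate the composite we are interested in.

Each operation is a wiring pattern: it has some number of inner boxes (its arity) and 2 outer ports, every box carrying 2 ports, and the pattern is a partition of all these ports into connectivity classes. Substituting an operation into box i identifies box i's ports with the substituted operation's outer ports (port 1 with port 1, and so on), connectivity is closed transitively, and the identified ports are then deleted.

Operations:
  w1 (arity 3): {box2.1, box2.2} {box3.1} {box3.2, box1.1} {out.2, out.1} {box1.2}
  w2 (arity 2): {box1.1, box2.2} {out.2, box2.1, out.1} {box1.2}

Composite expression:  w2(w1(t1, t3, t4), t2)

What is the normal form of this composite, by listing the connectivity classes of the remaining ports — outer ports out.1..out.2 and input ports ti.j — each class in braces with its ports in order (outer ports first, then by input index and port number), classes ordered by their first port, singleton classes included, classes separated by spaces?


{out.1, out.2, t2.1} {t1.1, t4.2} {t1.2} {t2.2} {t3.1, t3.2} {t4.1}


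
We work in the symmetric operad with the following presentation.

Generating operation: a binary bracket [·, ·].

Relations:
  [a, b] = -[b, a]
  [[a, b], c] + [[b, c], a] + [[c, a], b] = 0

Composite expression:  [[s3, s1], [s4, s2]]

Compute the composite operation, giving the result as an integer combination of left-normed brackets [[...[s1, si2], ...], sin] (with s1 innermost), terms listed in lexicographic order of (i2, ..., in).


[[[s1, s3], s2], s4] - [[[s1, s3], s4], s2]

Left-normed coefficients sit on the s1-initial expansion words.
Composite bracket: [[s3, s1], [s4, s2]]
The bracket unfolds into 8 signed words via [a, b] = ab - ba (2^3 = 8).
Coefficients come from the s1-initial words:
  word s1s3s2s4 has sign +1, contributing +[[[s1, s3], s2], s4]
  word s1s3s4s2 has sign -1, contributing -[[[s1, s3], s4], s2]


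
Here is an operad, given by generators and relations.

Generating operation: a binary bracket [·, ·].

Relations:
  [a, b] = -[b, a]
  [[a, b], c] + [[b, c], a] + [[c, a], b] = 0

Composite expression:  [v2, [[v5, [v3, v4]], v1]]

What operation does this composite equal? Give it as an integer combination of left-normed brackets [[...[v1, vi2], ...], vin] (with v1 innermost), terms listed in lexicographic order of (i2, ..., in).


Left-normed coefficients sit on the v1-initial expansion words.
Composite bracket: [v2, [[v5, [v3, v4]], v1]]
Each bracket splits as ab - ba, giving 16 signed words (2^4 = 16).
Words beginning with v1 determine it all:
  the word v1v3v4v5v2 carries sign -1 and contributes -[[[[v1, v3], v4], v5], v2]
  the word v1v4v3v5v2 carries sign +1 and contributes +[[[[v1, v4], v3], v5], v2]
  the word v1v5v3v4v2 carries sign +1 and contributes +[[[[v1, v5], v3], v4], v2]
  the word v1v5v4v3v2 carries sign -1 and contributes -[[[[v1, v5], v4], v3], v2]

-[[[[v1, v3], v4], v5], v2] + [[[[v1, v4], v3], v5], v2] + [[[[v1, v5], v3], v4], v2] - [[[[v1, v5], v4], v3], v2]


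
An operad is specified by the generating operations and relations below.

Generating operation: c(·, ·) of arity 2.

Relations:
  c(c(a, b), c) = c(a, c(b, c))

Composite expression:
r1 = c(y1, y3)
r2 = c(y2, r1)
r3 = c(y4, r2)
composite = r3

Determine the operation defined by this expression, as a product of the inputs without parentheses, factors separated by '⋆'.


y4 ⋆ y2 ⋆ y1 ⋆ y3


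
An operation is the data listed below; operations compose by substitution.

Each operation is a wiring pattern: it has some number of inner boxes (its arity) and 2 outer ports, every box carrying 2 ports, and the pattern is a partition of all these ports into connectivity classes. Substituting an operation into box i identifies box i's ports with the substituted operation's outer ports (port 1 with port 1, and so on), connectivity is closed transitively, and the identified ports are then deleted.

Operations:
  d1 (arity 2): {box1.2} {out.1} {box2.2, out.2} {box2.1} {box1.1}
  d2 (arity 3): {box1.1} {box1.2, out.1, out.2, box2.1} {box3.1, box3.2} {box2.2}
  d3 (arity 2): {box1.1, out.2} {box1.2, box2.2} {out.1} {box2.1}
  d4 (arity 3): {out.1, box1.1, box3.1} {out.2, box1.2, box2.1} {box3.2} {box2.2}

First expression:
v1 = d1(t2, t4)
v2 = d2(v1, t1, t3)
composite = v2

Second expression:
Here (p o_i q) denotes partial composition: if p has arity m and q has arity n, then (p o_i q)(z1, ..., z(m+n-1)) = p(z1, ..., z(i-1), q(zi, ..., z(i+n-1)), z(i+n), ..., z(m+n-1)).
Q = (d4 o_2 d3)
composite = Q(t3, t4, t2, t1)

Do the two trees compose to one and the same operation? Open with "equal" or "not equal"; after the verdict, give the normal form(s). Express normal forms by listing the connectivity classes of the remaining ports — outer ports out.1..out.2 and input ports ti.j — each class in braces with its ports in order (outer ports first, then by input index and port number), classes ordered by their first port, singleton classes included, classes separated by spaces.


not equal; first: {out.1, out.2, t1.1, t4.2} {t1.2} {t2.1} {t2.2} {t3.1, t3.2} {t4.1}; second: {out.1, t1.1, t3.1} {out.2, t3.2} {t1.2} {t2.1} {t2.2, t4.2} {t4.1}
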